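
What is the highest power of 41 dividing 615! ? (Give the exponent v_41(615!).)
v_41(615!) = 15

Legendre's formula: v_p(n!) = Σ_{k ≥ 1} ⌊n / p^k⌋. For p = 41, n = 615, the terms are:
  ⌊615/41^1⌋ = ⌊615/41⌋ = 15
(the next term ⌊615/41^2⌋ = 0, terminating the sum). Summing: v_41(615!) = 15 = 15.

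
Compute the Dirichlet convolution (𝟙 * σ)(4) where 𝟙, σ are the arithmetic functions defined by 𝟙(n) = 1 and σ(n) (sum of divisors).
(𝟙 * σ)(4) = 11

Divisors of 4: [1, 2, 4]. For each d | 4:
  d = 1: 𝟙(1) · σ(4/1) = 1 · 7 = 7
  d = 2: 𝟙(2) · σ(4/2) = 1 · 3 = 3
  d = 4: 𝟙(4) · σ(4/4) = 1 · 1 = 1
Summing: (𝟙 * σ)(4) = 7 + 3 + 1 = 11.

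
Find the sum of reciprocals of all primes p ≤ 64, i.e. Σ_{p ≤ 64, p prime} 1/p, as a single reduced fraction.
Σ 1/p = 201015517717077830328949/117288381359406970983270

π(64) = 18, so the primes ≤ 64 are [2, 3, 5, 7, 11, 13, 17, 19, 23, 29, 31, 37, 41, 43, 47, 53, 59, 61]. Summing 1/p over these primes: 201015517717077830328949/117288381359406970983270 ≈ 1.7139. Mertens estimate ln ln(64) + 0.2615 ≈ 1.6867.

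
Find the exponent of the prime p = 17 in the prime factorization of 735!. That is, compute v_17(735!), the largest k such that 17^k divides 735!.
v_17(735!) = 45

Legendre's formula: v_p(n!) = Σ_{k ≥ 1} ⌊n / p^k⌋. For p = 17, n = 735, the terms are:
  ⌊735/17^1⌋ = ⌊735/17⌋ = 43
  ⌊735/17^2⌋ = ⌊735/289⌋ = 2
(the next term ⌊735/17^3⌋ = 0, terminating the sum). Summing: v_17(735!) = 43 + 2 = 45.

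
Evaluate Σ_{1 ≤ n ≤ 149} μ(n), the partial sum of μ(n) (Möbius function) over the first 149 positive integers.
Σ_{n ≤ 149} μ(n) = 0

Compute μ(n) for each 1 ≤ n ≤ 149: μ(1) = 1, μ(2) = -1, μ(3) = -1, μ(4) = 0, μ(5) = -1, μ(6) = 1, μ(7) = -1, μ(8) = 0, μ(9) = 0, μ(10) = 1, μ(11) = -1, μ(12) = 0, μ(13) = -1, μ(14) = 1, μ(15) = 1, μ(16) = 0, μ(17) = -1, μ(18) = 0, μ(19) = -1, μ(20) = 0, μ(21) = 1, μ(22) = 1, μ(23) = -1, μ(24) = 0, μ(25) = 0, μ(26) = 1, μ(27) = 0, μ(28) = 0, μ(29) = -1, μ(30) = -1, μ(31) = -1, μ(32) = 0, μ(33) = 1, μ(34) = 1, μ(35) = 1, μ(36) = 0, μ(37) = -1, μ(38) = 1, μ(39) = 1, μ(40) = 0, μ(41) = -1, μ(42) = -1, μ(43) = -1, μ(44) = 0, μ(45) = 0, μ(46) = 1, μ(47) = -1, μ(48) = 0, μ(49) = 0, μ(50) = 0, μ(51) = 1, μ(52) = 0, μ(53) = -1, μ(54) = 0, μ(55) = 1, μ(56) = 0, μ(57) = 1, μ(58) = 1, μ(59) = -1, μ(60) = 0, μ(61) = -1, μ(62) = 1, μ(63) = 0, μ(64) = 0, μ(65) = 1, μ(66) = -1, μ(67) = -1, μ(68) = 0, μ(69) = 1, μ(70) = -1, μ(71) = -1, μ(72) = 0, μ(73) = -1, μ(74) = 1, μ(75) = 0, μ(76) = 0, μ(77) = 1, μ(78) = -1, μ(79) = -1, μ(80) = 0, μ(81) = 0, μ(82) = 1, μ(83) = -1, μ(84) = 0, μ(85) = 1, μ(86) = 1, μ(87) = 1, μ(88) = 0, μ(89) = -1, μ(90) = 0, μ(91) = 1, μ(92) = 0, μ(93) = 1, μ(94) = 1, μ(95) = 1, μ(96) = 0, μ(97) = -1, μ(98) = 0, μ(99) = 0, μ(100) = 0, μ(101) = -1, μ(102) = -1, μ(103) = -1, μ(104) = 0, μ(105) = -1, μ(106) = 1, μ(107) = -1, μ(108) = 0, μ(109) = -1, μ(110) = -1, μ(111) = 1, μ(112) = 0, μ(113) = -1, μ(114) = -1, μ(115) = 1, μ(116) = 0, μ(117) = 0, μ(118) = 1, μ(119) = 1, μ(120) = 0, μ(121) = 0, μ(122) = 1, μ(123) = 1, μ(124) = 0, μ(125) = 0, μ(126) = 0, μ(127) = -1, μ(128) = 0, μ(129) = 1, μ(130) = -1, μ(131) = -1, μ(132) = 0, μ(133) = 1, μ(134) = 1, μ(135) = 0, μ(136) = 0, μ(137) = -1, μ(138) = -1, μ(139) = -1, μ(140) = 0, μ(141) = 1, μ(142) = 1, μ(143) = 1, μ(144) = 0, μ(145) = 1, μ(146) = 1, μ(147) = 0, μ(148) = 0, μ(149) = -1. Summing all 149 values: 0. (Mertens function M(x) = Σ_{n ≤ x} μ(n); on average M(x) should be small (PNT ⟺ M(x) = o(x)).)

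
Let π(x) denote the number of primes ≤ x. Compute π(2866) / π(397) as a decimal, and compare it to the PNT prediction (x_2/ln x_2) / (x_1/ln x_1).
π(2866)/π(397) = 416/78 ≈ 5.3333;  PNT prediction ≈ 5.4265.

π(397) = 78 and π(2866) = 416, so π(2866)/π(397) ≈ 5.3333. The PNT-predicted ratio is (2866/ln(2866)) / (397/ln(397)) ≈ 5.4265. The two agree to within a few percent, as expected.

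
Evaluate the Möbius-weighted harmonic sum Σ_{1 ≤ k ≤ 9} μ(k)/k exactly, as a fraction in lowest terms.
Σ μ(k)/k = -1/105

Values of μ(k) for 1 ≤ k ≤ 9: μ(1) = 1, μ(2) = -1, μ(3) = -1, μ(5) = -1, μ(6) = 1, μ(7) = -1, with μ = 0 on non-squarefree integers. Summing μ(k)/k for k where μ(k) ≠ 0 gives -1/105 ≈ -0.0095. (PNT ⟺ this sum → 0 as n → ∞.)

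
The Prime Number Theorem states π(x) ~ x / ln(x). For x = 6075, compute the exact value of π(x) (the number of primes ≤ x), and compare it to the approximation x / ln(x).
π(6075) = 792;  x/ln(x) ≈ 697.32;  relative error ≈ 11.95%.

Directly count primes up to 6075: π(6075) = 792. The PNT approximation gives 6075/ln(6075) ≈ 6075/8.71194 ≈ 697.32. Relative error (π(x) − x/ln(x)) / π(x) ≈ 11.95%; the approximation is known to undercount slightly (Li(x) is a better estimate).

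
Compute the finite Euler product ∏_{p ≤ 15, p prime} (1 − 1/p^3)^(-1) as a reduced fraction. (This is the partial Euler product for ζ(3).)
∏ = 39364325/32767248

The primes p ≤ 15 are [2, 3, 5, 7, 11, 13]. For each prime, (1 − 1/p^3)^(-1) = p^3 / (p^3 − 1). The product is (1 − 1/2^3)^(-1), (1 − 1/3^3)^(-1), (1 − 1/5^3)^(-1), (1 − 1/7^3)^(-1), (1 − 1/11^3)^(-1), (1 − 1/13^3)^(-1) = ∏ p^3 / (p^3 − 1) = 39364325/32767248.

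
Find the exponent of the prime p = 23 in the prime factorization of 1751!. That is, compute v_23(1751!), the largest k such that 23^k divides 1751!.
v_23(1751!) = 79

Legendre's formula: v_p(n!) = Σ_{k ≥ 1} ⌊n / p^k⌋. For p = 23, n = 1751, the terms are:
  ⌊1751/23^1⌋ = ⌊1751/23⌋ = 76
  ⌊1751/23^2⌋ = ⌊1751/529⌋ = 3
(the next term ⌊1751/23^3⌋ = 0, terminating the sum). Summing: v_23(1751!) = 76 + 3 = 79.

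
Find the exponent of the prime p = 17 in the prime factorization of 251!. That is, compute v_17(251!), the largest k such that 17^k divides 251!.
v_17(251!) = 14

Legendre's formula: v_p(n!) = Σ_{k ≥ 1} ⌊n / p^k⌋. For p = 17, n = 251, the terms are:
  ⌊251/17^1⌋ = ⌊251/17⌋ = 14
(the next term ⌊251/17^2⌋ = 0, terminating the sum). Summing: v_17(251!) = 14 = 14.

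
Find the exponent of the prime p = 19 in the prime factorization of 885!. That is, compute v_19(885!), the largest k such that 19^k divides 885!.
v_19(885!) = 48

Legendre's formula: v_p(n!) = Σ_{k ≥ 1} ⌊n / p^k⌋. For p = 19, n = 885, the terms are:
  ⌊885/19^1⌋ = ⌊885/19⌋ = 46
  ⌊885/19^2⌋ = ⌊885/361⌋ = 2
(the next term ⌊885/19^3⌋ = 0, terminating the sum). Summing: v_19(885!) = 46 + 2 = 48.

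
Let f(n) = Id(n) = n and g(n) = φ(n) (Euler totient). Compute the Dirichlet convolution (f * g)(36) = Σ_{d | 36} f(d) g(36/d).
(Id * φ)(36) = 168

Divisors of 36: [1, 2, 3, 4, 6, 9, 12, 18, 36]. For each d | 36:
  d = 1: Id(1) · φ(36/1) = 1 · 12 = 12
  d = 2: Id(2) · φ(36/2) = 2 · 6 = 12
  d = 3: Id(3) · φ(36/3) = 3 · 4 = 12
  d = 4: Id(4) · φ(36/4) = 4 · 6 = 24
  d = 6: Id(6) · φ(36/6) = 6 · 2 = 12
  d = 9: Id(9) · φ(36/9) = 9 · 2 = 18
  d = 12: Id(12) · φ(36/12) = 12 · 2 = 24
  d = 18: Id(18) · φ(36/18) = 18 · 1 = 18
  d = 36: Id(36) · φ(36/36) = 36 · 1 = 36
Summing: (Id * φ)(36) = 12 + 12 + 12 + 24 + 12 + 18 + 24 + 18 + 36 = 168.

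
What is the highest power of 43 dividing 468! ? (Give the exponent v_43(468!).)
v_43(468!) = 10

Legendre's formula: v_p(n!) = Σ_{k ≥ 1} ⌊n / p^k⌋. For p = 43, n = 468, the terms are:
  ⌊468/43^1⌋ = ⌊468/43⌋ = 10
(the next term ⌊468/43^2⌋ = 0, terminating the sum). Summing: v_43(468!) = 10 = 10.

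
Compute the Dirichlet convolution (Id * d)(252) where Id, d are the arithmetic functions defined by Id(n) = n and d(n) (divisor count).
(Id * d)(252) = 1782

Divisors of 252: [1, 2, 3, 4, 6, 7, 9, 12, 14, 18, 21, 28, 36, 42, 63, 84, 126, 252]. For each d | 252:
  d = 1: Id(1) · d(252/1) = 1 · 18 = 18
  d = 2: Id(2) · d(252/2) = 2 · 12 = 24
  d = 3: Id(3) · d(252/3) = 3 · 12 = 36
  d = 4: Id(4) · d(252/4) = 4 · 6 = 24
  d = 6: Id(6) · d(252/6) = 6 · 8 = 48
  d = 7: Id(7) · d(252/7) = 7 · 9 = 63
  d = 9: Id(9) · d(252/9) = 9 · 6 = 54
  d = 12: Id(12) · d(252/12) = 12 · 4 = 48
  d = 14: Id(14) · d(252/14) = 14 · 6 = 84
  d = 18: Id(18) · d(252/18) = 18 · 4 = 72
  d = 21: Id(21) · d(252/21) = 21 · 6 = 126
  d = 28: Id(28) · d(252/28) = 28 · 3 = 84
  d = 36: Id(36) · d(252/36) = 36 · 2 = 72
  d = 42: Id(42) · d(252/42) = 42 · 4 = 168
  d = 63: Id(63) · d(252/63) = 63 · 3 = 189
  d = 84: Id(84) · d(252/84) = 84 · 2 = 168
  d = 126: Id(126) · d(252/126) = 126 · 2 = 252
  d = 252: Id(252) · d(252/252) = 252 · 1 = 252
Summing: (Id * d)(252) = 18 + 24 + 36 + 24 + 48 + 63 + 54 + 48 + 84 + 72 + 126 + 84 + 72 + 168 + 189 + 168 + 252 + 252 = 1782.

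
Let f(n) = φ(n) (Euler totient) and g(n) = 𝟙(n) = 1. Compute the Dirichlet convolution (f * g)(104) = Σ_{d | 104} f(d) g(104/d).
(φ * 𝟙)(104) = 104

Divisors of 104: [1, 2, 4, 8, 13, 26, 52, 104]. For each d | 104:
  d = 1: φ(1) · 𝟙(104/1) = 1 · 1 = 1
  d = 2: φ(2) · 𝟙(104/2) = 1 · 1 = 1
  d = 4: φ(4) · 𝟙(104/4) = 2 · 1 = 2
  d = 8: φ(8) · 𝟙(104/8) = 4 · 1 = 4
  d = 13: φ(13) · 𝟙(104/13) = 12 · 1 = 12
  d = 26: φ(26) · 𝟙(104/26) = 12 · 1 = 12
  d = 52: φ(52) · 𝟙(104/52) = 24 · 1 = 24
  d = 104: φ(104) · 𝟙(104/104) = 48 · 1 = 48
Summing: (φ * 𝟙)(104) = 1 + 1 + 2 + 4 + 12 + 12 + 24 + 48 = 104.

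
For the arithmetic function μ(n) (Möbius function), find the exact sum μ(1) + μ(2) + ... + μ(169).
Σ_{n ≤ 169} μ(n) = -1

Compute μ(n) for each 1 ≤ n ≤ 169: μ(1) = 1, μ(2) = -1, μ(3) = -1, μ(4) = 0, μ(5) = -1, μ(6) = 1, μ(7) = -1, μ(8) = 0, μ(9) = 0, μ(10) = 1, μ(11) = -1, μ(12) = 0, μ(13) = -1, μ(14) = 1, μ(15) = 1, μ(16) = 0, μ(17) = -1, μ(18) = 0, μ(19) = -1, μ(20) = 0, μ(21) = 1, μ(22) = 1, μ(23) = -1, μ(24) = 0, μ(25) = 0, μ(26) = 1, μ(27) = 0, μ(28) = 0, μ(29) = -1, μ(30) = -1, μ(31) = -1, μ(32) = 0, μ(33) = 1, μ(34) = 1, μ(35) = 1, μ(36) = 0, μ(37) = -1, μ(38) = 1, μ(39) = 1, μ(40) = 0, μ(41) = -1, μ(42) = -1, μ(43) = -1, μ(44) = 0, μ(45) = 0, μ(46) = 1, μ(47) = -1, μ(48) = 0, μ(49) = 0, μ(50) = 0, μ(51) = 1, μ(52) = 0, μ(53) = -1, μ(54) = 0, μ(55) = 1, μ(56) = 0, μ(57) = 1, μ(58) = 1, μ(59) = -1, μ(60) = 0, μ(61) = -1, μ(62) = 1, μ(63) = 0, μ(64) = 0, μ(65) = 1, μ(66) = -1, μ(67) = -1, μ(68) = 0, μ(69) = 1, μ(70) = -1, μ(71) = -1, μ(72) = 0, μ(73) = -1, μ(74) = 1, μ(75) = 0, μ(76) = 0, μ(77) = 1, μ(78) = -1, μ(79) = -1, μ(80) = 0, μ(81) = 0, μ(82) = 1, μ(83) = -1, μ(84) = 0, μ(85) = 1, μ(86) = 1, μ(87) = 1, μ(88) = 0, μ(89) = -1, μ(90) = 0, μ(91) = 1, μ(92) = 0, μ(93) = 1, μ(94) = 1, μ(95) = 1, μ(96) = 0, μ(97) = -1, μ(98) = 0, μ(99) = 0, μ(100) = 0, μ(101) = -1, μ(102) = -1, μ(103) = -1, μ(104) = 0, μ(105) = -1, μ(106) = 1, μ(107) = -1, μ(108) = 0, μ(109) = -1, μ(110) = -1, μ(111) = 1, μ(112) = 0, μ(113) = -1, μ(114) = -1, μ(115) = 1, μ(116) = 0, μ(117) = 0, μ(118) = 1, μ(119) = 1, μ(120) = 0, μ(121) = 0, μ(122) = 1, μ(123) = 1, μ(124) = 0, μ(125) = 0, μ(126) = 0, μ(127) = -1, μ(128) = 0, μ(129) = 1, μ(130) = -1, μ(131) = -1, μ(132) = 0, μ(133) = 1, μ(134) = 1, μ(135) = 0, μ(136) = 0, μ(137) = -1, μ(138) = -1, μ(139) = -1, μ(140) = 0, μ(141) = 1, μ(142) = 1, μ(143) = 1, μ(144) = 0, μ(145) = 1, μ(146) = 1, μ(147) = 0, μ(148) = 0, μ(149) = -1, μ(150) = 0, μ(151) = -1, μ(152) = 0, μ(153) = 0, μ(154) = -1, μ(155) = 1, μ(156) = 0, μ(157) = -1, μ(158) = 1, μ(159) = 1, μ(160) = 0, μ(161) = 1, μ(162) = 0, μ(163) = -1, μ(164) = 0, μ(165) = -1, μ(166) = 1, μ(167) = -1, μ(168) = 0, μ(169) = 0. Summing all 169 values: -1. (Mertens function M(x) = Σ_{n ≤ x} μ(n); on average M(x) should be small (PNT ⟺ M(x) = o(x)).)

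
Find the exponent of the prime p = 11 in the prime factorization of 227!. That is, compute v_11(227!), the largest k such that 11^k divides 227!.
v_11(227!) = 21

Legendre's formula: v_p(n!) = Σ_{k ≥ 1} ⌊n / p^k⌋. For p = 11, n = 227, the terms are:
  ⌊227/11^1⌋ = ⌊227/11⌋ = 20
  ⌊227/11^2⌋ = ⌊227/121⌋ = 1
(the next term ⌊227/11^3⌋ = 0, terminating the sum). Summing: v_11(227!) = 20 + 1 = 21.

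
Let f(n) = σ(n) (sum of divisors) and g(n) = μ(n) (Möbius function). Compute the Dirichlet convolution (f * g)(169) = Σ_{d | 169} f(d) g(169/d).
(σ * μ)(169) = 169

Divisors of 169: [1, 13, 169]. For each d | 169:
  d = 1: σ(1) · μ(169/1) = 1 · 0 = 0
  d = 13: σ(13) · μ(169/13) = 14 · -1 = -14
  d = 169: σ(169) · μ(169/169) = 183 · 1 = 183
Summing: (σ * μ)(169) = 0 + -14 + 183 = 169.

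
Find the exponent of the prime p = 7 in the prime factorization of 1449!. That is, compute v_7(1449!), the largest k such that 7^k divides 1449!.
v_7(1449!) = 240

Legendre's formula: v_p(n!) = Σ_{k ≥ 1} ⌊n / p^k⌋. For p = 7, n = 1449, the terms are:
  ⌊1449/7^1⌋ = ⌊1449/7⌋ = 207
  ⌊1449/7^2⌋ = ⌊1449/49⌋ = 29
  ⌊1449/7^3⌋ = ⌊1449/343⌋ = 4
(the next term ⌊1449/7^4⌋ = 0, terminating the sum). Summing: v_7(1449!) = 207 + 29 + 4 = 240.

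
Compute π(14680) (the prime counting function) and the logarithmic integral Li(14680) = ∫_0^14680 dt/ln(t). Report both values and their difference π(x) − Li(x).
π(14680) = 1718;  Li(14680) ≈ 1743.31;  π(x) − Li(x) ≈ -25.31.

Direct count of primes ≤ 14680 gives π(14680) = 1718. Numerical evaluation of the logarithmic integral gives Li(14680) ≈ 1743.31. The difference π(x) − Li(x) ≈ -25.31 is typically negative for small/moderate x (Li(x) overestimates), though Littlewood's theorem shows this sign changes infinitely often.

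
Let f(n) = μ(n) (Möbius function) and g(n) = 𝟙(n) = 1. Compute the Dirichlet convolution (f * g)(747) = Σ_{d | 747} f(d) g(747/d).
(μ * 𝟙)(747) = 0

Divisors of 747: [1, 3, 9, 83, 249, 747]. For each d | 747:
  d = 1: μ(1) · 𝟙(747/1) = 1 · 1 = 1
  d = 3: μ(3) · 𝟙(747/3) = -1 · 1 = -1
  d = 9: μ(9) · 𝟙(747/9) = 0 · 1 = 0
  d = 83: μ(83) · 𝟙(747/83) = -1 · 1 = -1
  d = 249: μ(249) · 𝟙(747/249) = 1 · 1 = 1
  d = 747: μ(747) · 𝟙(747/747) = 0 · 1 = 0
Summing: (μ * 𝟙)(747) = 1 + -1 + 0 + -1 + 1 + 0 = 0.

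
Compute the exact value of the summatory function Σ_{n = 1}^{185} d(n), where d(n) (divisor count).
Σ_{n ≤ 185} d(n) = 997

Compute d(n) for each 1 ≤ n ≤ 185: d(1) = 1, d(2) = 2, d(3) = 2, d(4) = 3, d(5) = 2, d(6) = 4, d(7) = 2, d(8) = 4, d(9) = 3, d(10) = 4, d(11) = 2, d(12) = 6, d(13) = 2, d(14) = 4, d(15) = 4, d(16) = 5, d(17) = 2, d(18) = 6, d(19) = 2, d(20) = 6, d(21) = 4, d(22) = 4, d(23) = 2, d(24) = 8, d(25) = 3, d(26) = 4, d(27) = 4, d(28) = 6, d(29) = 2, d(30) = 8, d(31) = 2, d(32) = 6, d(33) = 4, d(34) = 4, d(35) = 4, d(36) = 9, d(37) = 2, d(38) = 4, d(39) = 4, d(40) = 8, d(41) = 2, d(42) = 8, d(43) = 2, d(44) = 6, d(45) = 6, d(46) = 4, d(47) = 2, d(48) = 10, d(49) = 3, d(50) = 6, d(51) = 4, d(52) = 6, d(53) = 2, d(54) = 8, d(55) = 4, d(56) = 8, d(57) = 4, d(58) = 4, d(59) = 2, d(60) = 12, d(61) = 2, d(62) = 4, d(63) = 6, d(64) = 7, d(65) = 4, d(66) = 8, d(67) = 2, d(68) = 6, d(69) = 4, d(70) = 8, d(71) = 2, d(72) = 12, d(73) = 2, d(74) = 4, d(75) = 6, d(76) = 6, d(77) = 4, d(78) = 8, d(79) = 2, d(80) = 10, d(81) = 5, d(82) = 4, d(83) = 2, d(84) = 12, d(85) = 4, d(86) = 4, d(87) = 4, d(88) = 8, d(89) = 2, d(90) = 12, d(91) = 4, d(92) = 6, d(93) = 4, d(94) = 4, d(95) = 4, d(96) = 12, d(97) = 2, d(98) = 6, d(99) = 6, d(100) = 9, d(101) = 2, d(102) = 8, d(103) = 2, d(104) = 8, d(105) = 8, d(106) = 4, d(107) = 2, d(108) = 12, d(109) = 2, d(110) = 8, d(111) = 4, d(112) = 10, d(113) = 2, d(114) = 8, d(115) = 4, d(116) = 6, d(117) = 6, d(118) = 4, d(119) = 4, d(120) = 16, d(121) = 3, d(122) = 4, d(123) = 4, d(124) = 6, d(125) = 4, d(126) = 12, d(127) = 2, d(128) = 8, d(129) = 4, d(130) = 8, d(131) = 2, d(132) = 12, d(133) = 4, d(134) = 4, d(135) = 8, d(136) = 8, d(137) = 2, d(138) = 8, d(139) = 2, d(140) = 12, d(141) = 4, d(142) = 4, d(143) = 4, d(144) = 15, d(145) = 4, d(146) = 4, d(147) = 6, d(148) = 6, d(149) = 2, d(150) = 12, d(151) = 2, d(152) = 8, d(153) = 6, d(154) = 8, d(155) = 4, d(156) = 12, d(157) = 2, d(158) = 4, d(159) = 4, d(160) = 12, d(161) = 4, d(162) = 10, d(163) = 2, d(164) = 6, d(165) = 8, d(166) = 4, d(167) = 2, d(168) = 16, d(169) = 3, d(170) = 8, d(171) = 6, d(172) = 6, d(173) = 2, d(174) = 8, d(175) = 6, d(176) = 10, d(177) = 4, d(178) = 4, d(179) = 2, d(180) = 18, d(181) = 2, d(182) = 8, d(183) = 4, d(184) = 8, d(185) = 4. Summing all 185 values: 997. (Dirichlet's divisor formula: Σ_{n ≤ x} d(n) = x ln(x) + (2γ − 1) x + O(√x). For x = 185, the asymptotic estimate is ≈ 994.34.)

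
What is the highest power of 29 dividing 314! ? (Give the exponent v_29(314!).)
v_29(314!) = 10

Legendre's formula: v_p(n!) = Σ_{k ≥ 1} ⌊n / p^k⌋. For p = 29, n = 314, the terms are:
  ⌊314/29^1⌋ = ⌊314/29⌋ = 10
(the next term ⌊314/29^2⌋ = 0, terminating the sum). Summing: v_29(314!) = 10 = 10.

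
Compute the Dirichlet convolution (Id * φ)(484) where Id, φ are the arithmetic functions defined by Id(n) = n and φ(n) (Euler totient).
(Id * φ)(484) = 2728

Divisors of 484: [1, 2, 4, 11, 22, 44, 121, 242, 484]. For each d | 484:
  d = 1: Id(1) · φ(484/1) = 1 · 220 = 220
  d = 2: Id(2) · φ(484/2) = 2 · 110 = 220
  d = 4: Id(4) · φ(484/4) = 4 · 110 = 440
  d = 11: Id(11) · φ(484/11) = 11 · 20 = 220
  d = 22: Id(22) · φ(484/22) = 22 · 10 = 220
  d = 44: Id(44) · φ(484/44) = 44 · 10 = 440
  d = 121: Id(121) · φ(484/121) = 121 · 2 = 242
  d = 242: Id(242) · φ(484/242) = 242 · 1 = 242
  d = 484: Id(484) · φ(484/484) = 484 · 1 = 484
Summing: (Id * φ)(484) = 220 + 220 + 440 + 220 + 220 + 440 + 242 + 242 + 484 = 2728.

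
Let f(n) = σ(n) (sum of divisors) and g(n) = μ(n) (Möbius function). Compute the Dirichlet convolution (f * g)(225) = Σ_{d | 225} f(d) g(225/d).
(σ * μ)(225) = 225

Divisors of 225: [1, 3, 5, 9, 15, 25, 45, 75, 225]. For each d | 225:
  d = 1: σ(1) · μ(225/1) = 1 · 0 = 0
  d = 3: σ(3) · μ(225/3) = 4 · 0 = 0
  d = 5: σ(5) · μ(225/5) = 6 · 0 = 0
  d = 9: σ(9) · μ(225/9) = 13 · 0 = 0
  d = 15: σ(15) · μ(225/15) = 24 · 1 = 24
  d = 25: σ(25) · μ(225/25) = 31 · 0 = 0
  d = 45: σ(45) · μ(225/45) = 78 · -1 = -78
  d = 75: σ(75) · μ(225/75) = 124 · -1 = -124
  d = 225: σ(225) · μ(225/225) = 403 · 1 = 403
Summing: (σ * μ)(225) = 0 + 0 + 0 + 0 + 24 + 0 + -78 + -124 + 403 = 225.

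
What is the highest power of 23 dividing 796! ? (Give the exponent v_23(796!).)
v_23(796!) = 35

Legendre's formula: v_p(n!) = Σ_{k ≥ 1} ⌊n / p^k⌋. For p = 23, n = 796, the terms are:
  ⌊796/23^1⌋ = ⌊796/23⌋ = 34
  ⌊796/23^2⌋ = ⌊796/529⌋ = 1
(the next term ⌊796/23^3⌋ = 0, terminating the sum). Summing: v_23(796!) = 34 + 1 = 35.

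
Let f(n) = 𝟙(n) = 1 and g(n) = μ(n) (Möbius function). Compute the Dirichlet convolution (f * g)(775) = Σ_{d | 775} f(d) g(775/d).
(𝟙 * μ)(775) = 0

Divisors of 775: [1, 5, 25, 31, 155, 775]. For each d | 775:
  d = 1: 𝟙(1) · μ(775/1) = 1 · 0 = 0
  d = 5: 𝟙(5) · μ(775/5) = 1 · 1 = 1
  d = 25: 𝟙(25) · μ(775/25) = 1 · -1 = -1
  d = 31: 𝟙(31) · μ(775/31) = 1 · 0 = 0
  d = 155: 𝟙(155) · μ(775/155) = 1 · -1 = -1
  d = 775: 𝟙(775) · μ(775/775) = 1 · 1 = 1
Summing: (𝟙 * μ)(775) = 0 + 1 + -1 + 0 + -1 + 1 = 0.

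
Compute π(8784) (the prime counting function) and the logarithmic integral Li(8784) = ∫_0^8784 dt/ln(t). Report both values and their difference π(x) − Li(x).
π(8784) = 1095;  Li(8784) ≈ 1113.19;  π(x) − Li(x) ≈ -18.19.

Direct count of primes ≤ 8784 gives π(8784) = 1095. Numerical evaluation of the logarithmic integral gives Li(8784) ≈ 1113.19. The difference π(x) − Li(x) ≈ -18.19 is typically negative for small/moderate x (Li(x) overestimates), though Littlewood's theorem shows this sign changes infinitely often.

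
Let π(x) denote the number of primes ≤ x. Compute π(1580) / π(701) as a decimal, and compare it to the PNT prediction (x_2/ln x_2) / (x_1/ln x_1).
π(1580)/π(701) = 249/126 ≈ 1.9762;  PNT prediction ≈ 2.0052.

π(701) = 126 and π(1580) = 249, so π(1580)/π(701) ≈ 1.9762. The PNT-predicted ratio is (1580/ln(1580)) / (701/ln(701)) ≈ 2.0052. The two agree to within a few percent, as expected.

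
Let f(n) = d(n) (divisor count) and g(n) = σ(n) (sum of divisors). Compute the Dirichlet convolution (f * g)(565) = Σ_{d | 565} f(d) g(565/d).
(d * σ)(565) = 928

Divisors of 565: [1, 5, 113, 565]. For each d | 565:
  d = 1: d(1) · σ(565/1) = 1 · 684 = 684
  d = 5: d(5) · σ(565/5) = 2 · 114 = 228
  d = 113: d(113) · σ(565/113) = 2 · 6 = 12
  d = 565: d(565) · σ(565/565) = 4 · 1 = 4
Summing: (d * σ)(565) = 684 + 228 + 12 + 4 = 928.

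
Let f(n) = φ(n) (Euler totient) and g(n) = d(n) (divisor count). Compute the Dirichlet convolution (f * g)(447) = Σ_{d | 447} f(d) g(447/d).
(φ * d)(447) = 600

Divisors of 447: [1, 3, 149, 447]. For each d | 447:
  d = 1: φ(1) · d(447/1) = 1 · 4 = 4
  d = 3: φ(3) · d(447/3) = 2 · 2 = 4
  d = 149: φ(149) · d(447/149) = 148 · 2 = 296
  d = 447: φ(447) · d(447/447) = 296 · 1 = 296
Summing: (φ * d)(447) = 4 + 4 + 296 + 296 = 600.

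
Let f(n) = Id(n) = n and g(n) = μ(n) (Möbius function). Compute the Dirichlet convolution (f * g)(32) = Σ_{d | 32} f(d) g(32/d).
(Id * μ)(32) = 16

Divisors of 32: [1, 2, 4, 8, 16, 32]. For each d | 32:
  d = 1: Id(1) · μ(32/1) = 1 · 0 = 0
  d = 2: Id(2) · μ(32/2) = 2 · 0 = 0
  d = 4: Id(4) · μ(32/4) = 4 · 0 = 0
  d = 8: Id(8) · μ(32/8) = 8 · 0 = 0
  d = 16: Id(16) · μ(32/16) = 16 · -1 = -16
  d = 32: Id(32) · μ(32/32) = 32 · 1 = 32
Summing: (Id * μ)(32) = 0 + 0 + 0 + 0 + -16 + 32 = 16.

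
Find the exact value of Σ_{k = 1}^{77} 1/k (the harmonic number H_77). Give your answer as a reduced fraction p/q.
H_77 = 61303359776139104182852056677903/12441066073952429195098876987200

Direct summation: H_77 = 1 + 1/2 + ... + 1/77. The least common denominator is lcm(1, ..., 77) = 410555180440430163438262940577600; over this denominator the numerator is 410555180440430163438262940577600 + 205277590220215081719131470288800 + 136851726813476721146087646859200 + 102638795110107540859565735144400 + 82111036088086032687652588115520 + 68425863406738360573043823429600 + 58650740062918594776894705796800 + 51319397555053770429782867572200 + 45617242271158907048695882286400 + 41055518044043016343826294057760 + 37323198221857287585296630961600 + 34212931703369180286521911714800 + 31581167726186935649097149275200 + 29325370031459297388447352898400 + 27370345362695344229217529371840 + 25659698777526885214891433786100 + 24150304731790009614015467092800 + 22808621135579453524347941143200 + 21608167391601587549382260030400 + 20527759022021508171913147028880 + 19550246687639531592298235265600 + 18661599110928643792648315480800 + 17850225236540441888620127851200 + 17106465851684590143260955857400 + 16422207217617206537530517623104 + 15790583863093467824548574637600 + 15205747423719635682898627428800 + 14662685015729648694223676449200 + 14157075187601040118560791054400 + 13685172681347672114608764685920 + 13243715498078392368976223889600 + 12829849388763442607445716893050 + 12441066073952429195098876987200 + 12075152365895004807007733546400 + 11730148012583718955378941159360 + 11404310567789726762173970571600 + 11096085957849463876709809204800 + 10804083695800793774691130015200 + 10527055908728978549699049758400 + 10263879511010754085956573514440 + 10013540986351955205811291233600 + 9775123343819765796149117632800 + 9547794893963492172982859083200 + 9330799555464321896324157740400 + 9123448454231781409739176457280 + 8925112618270220944310063925600 + 8735216605115535392303466820800 + 8553232925842295071630477928700 + 8378677151845513539556386542400 + 8211103608808603268765258811552 + 8050101577263336538005155697600 + 7895291931546733912274287318800 + 7746324159253399310155904539200 + 7602873711859817841449313714400 + 7464639644371457517059326192320 + 7331342507864824347111838224600 + 7202722463867195849794086676800 + 7078537593800520059280395527200 + 6958562380346273956580727806400 + 6842586340673836057304382342960 + 6730412794105412515381359681600 + 6621857749039196184488111944800 + 6516748895879843864099411755200 + 6414924694381721303722858446525 + 6316233545237387129819429855040 + 6220533036976214597549438493600 + 6127689260304927812511387172800 + 6037576182947502403503866773200 + 5950075078846813962873375950400 + 5865074006291859477689470579680 + 5782467330146903710398069585600 + 5702155283894863381086985285800 + 5624043567677125526551547131200 + 5548042978924731938354904602400 + 5474069072539068845843505874368 + 5402041847900396887345565007600 + 5331885460265326797899518708800 = 2023010872612590438034117870370799, so H_77 = 2023010872612590438034117870370799/410555180440430163438262940577600; reducing by gcd(2023010872612590438034117870370799, 410555180440430163438262940577600) = 33 gives 61303359776139104182852056677903/12441066073952429195098876987200 ≈ 4.92750. (The PNT-adjacent estimate ln(77) + γ ≈ 4.92102 matches within O(1/n).)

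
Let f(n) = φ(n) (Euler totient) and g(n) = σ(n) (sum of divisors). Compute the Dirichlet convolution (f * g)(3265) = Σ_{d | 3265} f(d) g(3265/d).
(φ * σ)(3265) = 13060

Divisors of 3265: [1, 5, 653, 3265]. For each d | 3265:
  d = 1: φ(1) · σ(3265/1) = 1 · 3924 = 3924
  d = 5: φ(5) · σ(3265/5) = 4 · 654 = 2616
  d = 653: φ(653) · σ(3265/653) = 652 · 6 = 3912
  d = 3265: φ(3265) · σ(3265/3265) = 2608 · 1 = 2608
Summing: (φ * σ)(3265) = 3924 + 2616 + 3912 + 2608 = 13060.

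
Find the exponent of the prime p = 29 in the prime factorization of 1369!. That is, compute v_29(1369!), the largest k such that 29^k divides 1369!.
v_29(1369!) = 48

Legendre's formula: v_p(n!) = Σ_{k ≥ 1} ⌊n / p^k⌋. For p = 29, n = 1369, the terms are:
  ⌊1369/29^1⌋ = ⌊1369/29⌋ = 47
  ⌊1369/29^2⌋ = ⌊1369/841⌋ = 1
(the next term ⌊1369/29^3⌋ = 0, terminating the sum). Summing: v_29(1369!) = 47 + 1 = 48.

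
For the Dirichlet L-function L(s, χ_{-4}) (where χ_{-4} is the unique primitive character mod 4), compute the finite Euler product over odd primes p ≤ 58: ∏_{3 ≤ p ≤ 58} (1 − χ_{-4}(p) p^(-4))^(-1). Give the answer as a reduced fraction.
∏ = 257364431333305770108011762895409938991497014556861335561/260241495905762991772533773778373936417391479107040051200

The odd primes p ≤ 58 are [3, 5, 7, 11, 13, 17, 19, 23, 29, 31, 37, 41, 43, 47, 53]. For each, χ(p) = 1 if p ≡ 1 mod 4, χ(p) = −1 if p ≡ 3 mod 4. Taking (1 − χ(p)/p^4)^(-1) = p^4/(p^4 − χ(p)): (1 − (-1)/3^4)^(-1) · (1 − (1)/5^4)^(-1) · (1 − (-1)/7^4)^(-1) · (1 − (-1)/11^4)^(-1) · (1 − (1)/13^4)^(-1) · (1 − (1)/17^4)^(-1) · (1 − (-1)/19^4)^(-1) · (1 − (-1)/23^4)^(-1) · (1 − (1)/29^4)^(-1) · (1 − (-1)/31^4)^(-1) · (1 − (1)/37^4)^(-1) · (1 − (1)/41^4)^(-1) · (1 − (-1)/43^4)^(-1) · (1 − (-1)/47^4)^(-1) · (1 − (1)/53^4)^(-1) = 257364431333305770108011762895409938991497014556861335561/260241495905762991772533773778373936417391479107040051200.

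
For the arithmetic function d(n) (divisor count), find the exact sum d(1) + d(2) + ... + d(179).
Σ_{n ≤ 179} d(n) = 953

Compute d(n) for each 1 ≤ n ≤ 179: d(1) = 1, d(2) = 2, d(3) = 2, d(4) = 3, d(5) = 2, d(6) = 4, d(7) = 2, d(8) = 4, d(9) = 3, d(10) = 4, d(11) = 2, d(12) = 6, d(13) = 2, d(14) = 4, d(15) = 4, d(16) = 5, d(17) = 2, d(18) = 6, d(19) = 2, d(20) = 6, d(21) = 4, d(22) = 4, d(23) = 2, d(24) = 8, d(25) = 3, d(26) = 4, d(27) = 4, d(28) = 6, d(29) = 2, d(30) = 8, d(31) = 2, d(32) = 6, d(33) = 4, d(34) = 4, d(35) = 4, d(36) = 9, d(37) = 2, d(38) = 4, d(39) = 4, d(40) = 8, d(41) = 2, d(42) = 8, d(43) = 2, d(44) = 6, d(45) = 6, d(46) = 4, d(47) = 2, d(48) = 10, d(49) = 3, d(50) = 6, d(51) = 4, d(52) = 6, d(53) = 2, d(54) = 8, d(55) = 4, d(56) = 8, d(57) = 4, d(58) = 4, d(59) = 2, d(60) = 12, d(61) = 2, d(62) = 4, d(63) = 6, d(64) = 7, d(65) = 4, d(66) = 8, d(67) = 2, d(68) = 6, d(69) = 4, d(70) = 8, d(71) = 2, d(72) = 12, d(73) = 2, d(74) = 4, d(75) = 6, d(76) = 6, d(77) = 4, d(78) = 8, d(79) = 2, d(80) = 10, d(81) = 5, d(82) = 4, d(83) = 2, d(84) = 12, d(85) = 4, d(86) = 4, d(87) = 4, d(88) = 8, d(89) = 2, d(90) = 12, d(91) = 4, d(92) = 6, d(93) = 4, d(94) = 4, d(95) = 4, d(96) = 12, d(97) = 2, d(98) = 6, d(99) = 6, d(100) = 9, d(101) = 2, d(102) = 8, d(103) = 2, d(104) = 8, d(105) = 8, d(106) = 4, d(107) = 2, d(108) = 12, d(109) = 2, d(110) = 8, d(111) = 4, d(112) = 10, d(113) = 2, d(114) = 8, d(115) = 4, d(116) = 6, d(117) = 6, d(118) = 4, d(119) = 4, d(120) = 16, d(121) = 3, d(122) = 4, d(123) = 4, d(124) = 6, d(125) = 4, d(126) = 12, d(127) = 2, d(128) = 8, d(129) = 4, d(130) = 8, d(131) = 2, d(132) = 12, d(133) = 4, d(134) = 4, d(135) = 8, d(136) = 8, d(137) = 2, d(138) = 8, d(139) = 2, d(140) = 12, d(141) = 4, d(142) = 4, d(143) = 4, d(144) = 15, d(145) = 4, d(146) = 4, d(147) = 6, d(148) = 6, d(149) = 2, d(150) = 12, d(151) = 2, d(152) = 8, d(153) = 6, d(154) = 8, d(155) = 4, d(156) = 12, d(157) = 2, d(158) = 4, d(159) = 4, d(160) = 12, d(161) = 4, d(162) = 10, d(163) = 2, d(164) = 6, d(165) = 8, d(166) = 4, d(167) = 2, d(168) = 16, d(169) = 3, d(170) = 8, d(171) = 6, d(172) = 6, d(173) = 2, d(174) = 8, d(175) = 6, d(176) = 10, d(177) = 4, d(178) = 4, d(179) = 2. Summing all 179 values: 953. (Dirichlet's divisor formula: Σ_{n ≤ x} d(n) = x ln(x) + (2γ − 1) x + O(√x). For x = 179, the asymptotic estimate is ≈ 956.19.)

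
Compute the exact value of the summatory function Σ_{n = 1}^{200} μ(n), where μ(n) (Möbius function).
Σ_{n ≤ 200} μ(n) = -8

Compute μ(n) for each 1 ≤ n ≤ 200: μ(1) = 1, μ(2) = -1, μ(3) = -1, μ(4) = 0, μ(5) = -1, μ(6) = 1, μ(7) = -1, μ(8) = 0, μ(9) = 0, μ(10) = 1, μ(11) = -1, μ(12) = 0, μ(13) = -1, μ(14) = 1, μ(15) = 1, μ(16) = 0, μ(17) = -1, μ(18) = 0, μ(19) = -1, μ(20) = 0, μ(21) = 1, μ(22) = 1, μ(23) = -1, μ(24) = 0, μ(25) = 0, μ(26) = 1, μ(27) = 0, μ(28) = 0, μ(29) = -1, μ(30) = -1, μ(31) = -1, μ(32) = 0, μ(33) = 1, μ(34) = 1, μ(35) = 1, μ(36) = 0, μ(37) = -1, μ(38) = 1, μ(39) = 1, μ(40) = 0, μ(41) = -1, μ(42) = -1, μ(43) = -1, μ(44) = 0, μ(45) = 0, μ(46) = 1, μ(47) = -1, μ(48) = 0, μ(49) = 0, μ(50) = 0, μ(51) = 1, μ(52) = 0, μ(53) = -1, μ(54) = 0, μ(55) = 1, μ(56) = 0, μ(57) = 1, μ(58) = 1, μ(59) = -1, μ(60) = 0, μ(61) = -1, μ(62) = 1, μ(63) = 0, μ(64) = 0, μ(65) = 1, μ(66) = -1, μ(67) = -1, μ(68) = 0, μ(69) = 1, μ(70) = -1, μ(71) = -1, μ(72) = 0, μ(73) = -1, μ(74) = 1, μ(75) = 0, μ(76) = 0, μ(77) = 1, μ(78) = -1, μ(79) = -1, μ(80) = 0, μ(81) = 0, μ(82) = 1, μ(83) = -1, μ(84) = 0, μ(85) = 1, μ(86) = 1, μ(87) = 1, μ(88) = 0, μ(89) = -1, μ(90) = 0, μ(91) = 1, μ(92) = 0, μ(93) = 1, μ(94) = 1, μ(95) = 1, μ(96) = 0, μ(97) = -1, μ(98) = 0, μ(99) = 0, μ(100) = 0, μ(101) = -1, μ(102) = -1, μ(103) = -1, μ(104) = 0, μ(105) = -1, μ(106) = 1, μ(107) = -1, μ(108) = 0, μ(109) = -1, μ(110) = -1, μ(111) = 1, μ(112) = 0, μ(113) = -1, μ(114) = -1, μ(115) = 1, μ(116) = 0, μ(117) = 0, μ(118) = 1, μ(119) = 1, μ(120) = 0, μ(121) = 0, μ(122) = 1, μ(123) = 1, μ(124) = 0, μ(125) = 0, μ(126) = 0, μ(127) = -1, μ(128) = 0, μ(129) = 1, μ(130) = -1, μ(131) = -1, μ(132) = 0, μ(133) = 1, μ(134) = 1, μ(135) = 0, μ(136) = 0, μ(137) = -1, μ(138) = -1, μ(139) = -1, μ(140) = 0, μ(141) = 1, μ(142) = 1, μ(143) = 1, μ(144) = 0, μ(145) = 1, μ(146) = 1, μ(147) = 0, μ(148) = 0, μ(149) = -1, μ(150) = 0, μ(151) = -1, μ(152) = 0, μ(153) = 0, μ(154) = -1, μ(155) = 1, μ(156) = 0, μ(157) = -1, μ(158) = 1, μ(159) = 1, μ(160) = 0, μ(161) = 1, μ(162) = 0, μ(163) = -1, μ(164) = 0, μ(165) = -1, μ(166) = 1, μ(167) = -1, μ(168) = 0, μ(169) = 0, μ(170) = -1, μ(171) = 0, μ(172) = 0, μ(173) = -1, μ(174) = -1, μ(175) = 0, μ(176) = 0, μ(177) = 1, μ(178) = 1, μ(179) = -1, μ(180) = 0, μ(181) = -1, μ(182) = -1, μ(183) = 1, μ(184) = 0, μ(185) = 1, μ(186) = -1, μ(187) = 1, μ(188) = 0, μ(189) = 0, μ(190) = -1, μ(191) = -1, μ(192) = 0, μ(193) = -1, μ(194) = 1, μ(195) = -1, μ(196) = 0, μ(197) = -1, μ(198) = 0, μ(199) = -1, μ(200) = 0. Summing all 200 values: -8. (Mertens function M(x) = Σ_{n ≤ x} μ(n); on average M(x) should be small (PNT ⟺ M(x) = o(x)).)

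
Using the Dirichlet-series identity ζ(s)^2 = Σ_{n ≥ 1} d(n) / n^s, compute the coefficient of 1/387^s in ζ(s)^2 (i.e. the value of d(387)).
d(387) = 6

ζ(s)^2 = (Σ 1/m^s)(Σ 1/k^s). The coefficient of 1/n^s in the product is the number of ordered pairs (m, k) with mk = n, which equals d(n). For n = 387, divisors are [1, 3, 9, 43, 129, 387], so d(387) = 6.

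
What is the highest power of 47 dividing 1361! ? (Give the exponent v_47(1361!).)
v_47(1361!) = 28

Legendre's formula: v_p(n!) = Σ_{k ≥ 1} ⌊n / p^k⌋. For p = 47, n = 1361, the terms are:
  ⌊1361/47^1⌋ = ⌊1361/47⌋ = 28
(the next term ⌊1361/47^2⌋ = 0, terminating the sum). Summing: v_47(1361!) = 28 = 28.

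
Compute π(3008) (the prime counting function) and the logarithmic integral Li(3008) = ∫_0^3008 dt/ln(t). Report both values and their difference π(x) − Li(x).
π(3008) = 431;  Li(3008) ≈ 443.76;  π(x) − Li(x) ≈ -12.76.

Direct count of primes ≤ 3008 gives π(3008) = 431. Numerical evaluation of the logarithmic integral gives Li(3008) ≈ 443.76. The difference π(x) − Li(x) ≈ -12.76 is typically negative for small/moderate x (Li(x) overestimates), though Littlewood's theorem shows this sign changes infinitely often.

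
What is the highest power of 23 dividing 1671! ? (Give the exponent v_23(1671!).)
v_23(1671!) = 75

Legendre's formula: v_p(n!) = Σ_{k ≥ 1} ⌊n / p^k⌋. For p = 23, n = 1671, the terms are:
  ⌊1671/23^1⌋ = ⌊1671/23⌋ = 72
  ⌊1671/23^2⌋ = ⌊1671/529⌋ = 3
(the next term ⌊1671/23^3⌋ = 0, terminating the sum). Summing: v_23(1671!) = 72 + 3 = 75.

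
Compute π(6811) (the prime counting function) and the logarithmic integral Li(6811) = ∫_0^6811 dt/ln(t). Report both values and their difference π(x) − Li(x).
π(6811) = 876;  Li(6811) ≈ 892.95;  π(x) − Li(x) ≈ -16.95.

Direct count of primes ≤ 6811 gives π(6811) = 876. Numerical evaluation of the logarithmic integral gives Li(6811) ≈ 892.95. The difference π(x) − Li(x) ≈ -16.95 is typically negative for small/moderate x (Li(x) overestimates), though Littlewood's theorem shows this sign changes infinitely often.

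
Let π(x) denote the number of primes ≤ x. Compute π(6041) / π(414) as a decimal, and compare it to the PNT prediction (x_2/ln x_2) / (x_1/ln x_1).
π(6041)/π(414) = 787/80 ≈ 9.8375;  PNT prediction ≈ 10.0993.

π(414) = 80 and π(6041) = 787, so π(6041)/π(414) ≈ 9.8375. The PNT-predicted ratio is (6041/ln(6041)) / (414/ln(414)) ≈ 10.0993. The two agree to within a few percent, as expected.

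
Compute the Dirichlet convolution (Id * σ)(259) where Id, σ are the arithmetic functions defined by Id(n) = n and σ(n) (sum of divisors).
(Id * σ)(259) = 1125

Divisors of 259: [1, 7, 37, 259]. For each d | 259:
  d = 1: Id(1) · σ(259/1) = 1 · 304 = 304
  d = 7: Id(7) · σ(259/7) = 7 · 38 = 266
  d = 37: Id(37) · σ(259/37) = 37 · 8 = 296
  d = 259: Id(259) · σ(259/259) = 259 · 1 = 259
Summing: (Id * σ)(259) = 304 + 266 + 296 + 259 = 1125.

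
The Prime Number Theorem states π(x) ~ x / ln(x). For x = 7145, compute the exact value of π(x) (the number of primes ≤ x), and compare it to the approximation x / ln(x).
π(7145) = 914;  x/ln(x) ≈ 805.15;  relative error ≈ 11.91%.

Directly count primes up to 7145: π(7145) = 914. The PNT approximation gives 7145/ln(7145) ≈ 7145/8.87417 ≈ 805.15. Relative error (π(x) − x/ln(x)) / π(x) ≈ 11.91%; the approximation is known to undercount slightly (Li(x) is a better estimate).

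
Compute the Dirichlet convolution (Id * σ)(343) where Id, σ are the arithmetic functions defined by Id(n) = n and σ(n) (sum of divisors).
(Id * σ)(343) = 1534

Divisors of 343: [1, 7, 49, 343]. For each d | 343:
  d = 1: Id(1) · σ(343/1) = 1 · 400 = 400
  d = 7: Id(7) · σ(343/7) = 7 · 57 = 399
  d = 49: Id(49) · σ(343/49) = 49 · 8 = 392
  d = 343: Id(343) · σ(343/343) = 343 · 1 = 343
Summing: (Id * σ)(343) = 400 + 399 + 392 + 343 = 1534.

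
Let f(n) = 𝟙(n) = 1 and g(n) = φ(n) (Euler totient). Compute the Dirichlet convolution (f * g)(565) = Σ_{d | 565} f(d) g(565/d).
(𝟙 * φ)(565) = 565

Divisors of 565: [1, 5, 113, 565]. For each d | 565:
  d = 1: 𝟙(1) · φ(565/1) = 1 · 448 = 448
  d = 5: 𝟙(5) · φ(565/5) = 1 · 112 = 112
  d = 113: 𝟙(113) · φ(565/113) = 1 · 4 = 4
  d = 565: 𝟙(565) · φ(565/565) = 1 · 1 = 1
Summing: (𝟙 * φ)(565) = 448 + 112 + 4 + 1 = 565.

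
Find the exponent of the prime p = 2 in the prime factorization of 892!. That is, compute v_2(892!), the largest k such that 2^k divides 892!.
v_2(892!) = 885

Legendre's formula: v_p(n!) = Σ_{k ≥ 1} ⌊n / p^k⌋. For p = 2, n = 892, the terms are:
  ⌊892/2^1⌋ = ⌊892/2⌋ = 446
  ⌊892/2^2⌋ = ⌊892/4⌋ = 223
  ⌊892/2^3⌋ = ⌊892/8⌋ = 111
  ⌊892/2^4⌋ = ⌊892/16⌋ = 55
  ⌊892/2^5⌋ = ⌊892/32⌋ = 27
  ⌊892/2^6⌋ = ⌊892/64⌋ = 13
  ⌊892/2^7⌋ = ⌊892/128⌋ = 6
  ⌊892/2^8⌋ = ⌊892/256⌋ = 3
  ⌊892/2^9⌋ = ⌊892/512⌋ = 1
(the next term ⌊892/2^10⌋ = 0, terminating the sum). Summing: v_2(892!) = 446 + 223 + 111 + 55 + 27 + 13 + 6 + 3 + 1 = 885.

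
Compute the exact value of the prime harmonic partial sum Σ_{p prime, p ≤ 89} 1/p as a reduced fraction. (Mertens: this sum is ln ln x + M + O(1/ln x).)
Σ 1/p = 42605658161771733665696611824842057/23768741896345550770650537601358310

π(89) = 24, so the primes ≤ 89 are [2, 3, 5, 7, 11, 13, 17, 19, 23, 29, 31, 37, 41, 43, 47, 53, 59, 61, 67, 71, 73, 79, 83, 89]. Summing 1/p over these primes: 42605658161771733665696611824842057/23768741896345550770650537601358310 ≈ 1.7925. Mertens estimate ln ln(89) + 0.2615 ≈ 1.7630.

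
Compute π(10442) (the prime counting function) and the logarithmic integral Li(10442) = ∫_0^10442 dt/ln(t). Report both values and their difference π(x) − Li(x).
π(10442) = 1277;  Li(10442) ≈ 1294.01;  π(x) − Li(x) ≈ -17.01.

Direct count of primes ≤ 10442 gives π(10442) = 1277. Numerical evaluation of the logarithmic integral gives Li(10442) ≈ 1294.01. The difference π(x) − Li(x) ≈ -17.01 is typically negative for small/moderate x (Li(x) overestimates), though Littlewood's theorem shows this sign changes infinitely often.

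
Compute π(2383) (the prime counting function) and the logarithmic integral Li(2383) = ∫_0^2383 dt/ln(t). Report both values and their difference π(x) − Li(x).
π(2383) = 354;  Li(2383) ≈ 364.61;  π(x) − Li(x) ≈ -10.61.

Direct count of primes ≤ 2383 gives π(2383) = 354. Numerical evaluation of the logarithmic integral gives Li(2383) ≈ 364.61. The difference π(x) − Li(x) ≈ -10.61 is typically negative for small/moderate x (Li(x) overestimates), though Littlewood's theorem shows this sign changes infinitely often.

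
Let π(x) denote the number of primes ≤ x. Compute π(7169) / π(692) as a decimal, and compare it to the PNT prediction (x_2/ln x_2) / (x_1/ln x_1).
π(7169)/π(692) = 916/125 ≈ 7.3280;  PNT prediction ≈ 7.6315.

π(692) = 125 and π(7169) = 916, so π(7169)/π(692) ≈ 7.3280. The PNT-predicted ratio is (7169/ln(7169)) / (692/ln(692)) ≈ 7.6315. The two agree to within a few percent, as expected.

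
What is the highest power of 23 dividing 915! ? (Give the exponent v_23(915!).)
v_23(915!) = 40

Legendre's formula: v_p(n!) = Σ_{k ≥ 1} ⌊n / p^k⌋. For p = 23, n = 915, the terms are:
  ⌊915/23^1⌋ = ⌊915/23⌋ = 39
  ⌊915/23^2⌋ = ⌊915/529⌋ = 1
(the next term ⌊915/23^3⌋ = 0, terminating the sum). Summing: v_23(915!) = 39 + 1 = 40.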